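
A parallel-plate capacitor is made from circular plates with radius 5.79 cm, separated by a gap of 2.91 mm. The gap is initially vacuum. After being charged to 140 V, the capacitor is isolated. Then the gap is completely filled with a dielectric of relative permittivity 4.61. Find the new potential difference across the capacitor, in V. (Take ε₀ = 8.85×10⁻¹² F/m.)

V ≈ 30.4 V

A = π(5.79 cm)² = 1.05×10⁻² m².
Initially C₁ = ε₀A/d = 8.85×10⁻¹² × 1.05×10⁻² / 2.91×10⁻³ = 3.20×10⁻¹¹ F.
V₁ = 1.40×10² V.
Isolated ⇒ Q is held fixed. C₂ = 4.61 C₁ and V = Q/C, so V₂/V₁ = C₁/C₂ = 0.217.
V₂ = 0.217 × 1.40×10² = 30.4 V.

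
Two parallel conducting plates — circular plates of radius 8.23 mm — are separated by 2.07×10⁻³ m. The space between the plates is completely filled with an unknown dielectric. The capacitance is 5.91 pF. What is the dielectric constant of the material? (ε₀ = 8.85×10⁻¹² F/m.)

6.50

A = π(8.23 mm)² = 2.13×10⁻⁴ m².
κ = Cd/(ε₀A) = 5.91×10⁻¹² × 2.07×10⁻³ / (8.85×10⁻¹² × 2.13×10⁻⁴) = 6.50.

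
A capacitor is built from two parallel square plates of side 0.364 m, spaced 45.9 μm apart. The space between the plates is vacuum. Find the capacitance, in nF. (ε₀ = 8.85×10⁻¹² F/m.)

25.5 nF

A = (0.364 m)² = 0.132 m².
C = ε₀A/d = 8.85×10⁻¹² × 0.132 / 4.59×10⁻⁵ = 2.55×10⁻⁸ F.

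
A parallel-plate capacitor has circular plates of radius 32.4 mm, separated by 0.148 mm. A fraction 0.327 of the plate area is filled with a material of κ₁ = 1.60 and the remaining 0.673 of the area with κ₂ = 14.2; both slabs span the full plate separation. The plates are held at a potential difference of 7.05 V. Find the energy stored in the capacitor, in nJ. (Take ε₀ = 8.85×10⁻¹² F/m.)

A = π(32.4 mm)² = 3.30×10⁻³ m².
Side-by-side slabs ⇒ two capacitors in parallel, each spanning the full gap.
C₁ = κ₁ε₀A₁/d = 1.60 × 8.85×10⁻¹² × 1.08×10⁻³ / 1.48×10⁻⁴ = 1.03×10⁻¹⁰ F.
C₂ = κ₂ε₀A₂/d = 14.2 × 8.85×10⁻¹² × 2.22×10⁻³ / 1.48×10⁻⁴ = 1.88×10⁻⁹ F.
C = C₁ + C₂ = 1.99×10⁻⁹ F.
U = ½CV² = ½ × 1.99×10⁻⁹ × (7.05)² = 4.94×10⁻⁸ J.

49.4 nJ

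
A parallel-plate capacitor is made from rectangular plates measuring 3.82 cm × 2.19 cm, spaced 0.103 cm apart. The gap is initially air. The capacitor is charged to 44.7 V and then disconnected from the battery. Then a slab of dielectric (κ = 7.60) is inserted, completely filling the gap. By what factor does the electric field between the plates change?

0.132

Isolated ⇒ Q is held fixed.
V₂ = Q/C₂ = V₁/7.60; E = V/d, so E₂/E₁ = (V₂/V₁)(d₁/d₂) = 0.132.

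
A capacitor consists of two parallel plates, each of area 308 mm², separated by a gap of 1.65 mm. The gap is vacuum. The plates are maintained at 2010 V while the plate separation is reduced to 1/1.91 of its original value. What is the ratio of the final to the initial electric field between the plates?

1.91

Battery connected ⇒ V is held fixed.
E = V/d, so E₂/E₁ = d₁/d₂ = 1.91.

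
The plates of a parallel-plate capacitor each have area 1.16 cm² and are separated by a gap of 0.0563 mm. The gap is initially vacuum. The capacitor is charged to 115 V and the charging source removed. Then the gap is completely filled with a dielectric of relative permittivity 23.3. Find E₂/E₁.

0.0429

Isolated ⇒ Q is held fixed.
V₂ = Q/C₂ = V₁/23.3; E = V/d, so E₂/E₁ = (V₂/V₁)(d₁/d₂) = 0.0429.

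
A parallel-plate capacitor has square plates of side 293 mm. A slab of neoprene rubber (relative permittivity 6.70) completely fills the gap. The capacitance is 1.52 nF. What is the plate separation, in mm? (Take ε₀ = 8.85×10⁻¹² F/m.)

A = (293 mm)² = 8.58×10⁻² m².
d = κε₀A/C = 6.70 × 8.85×10⁻¹² × 8.58×10⁻² / 1.52×10⁻⁹ = 3.35×10⁻³ m.

d ≈ 3.35 mm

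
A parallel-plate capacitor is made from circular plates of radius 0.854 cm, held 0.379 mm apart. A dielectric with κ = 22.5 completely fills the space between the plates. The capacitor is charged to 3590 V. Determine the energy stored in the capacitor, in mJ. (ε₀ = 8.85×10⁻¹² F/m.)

0.776 mJ

A = π(0.854 cm)² = 2.29×10⁻⁴ m².
C = κε₀A/d = 22.5 × 8.85×10⁻¹² × 2.29×10⁻⁴ / 3.79×10⁻⁴ = 1.20×10⁻¹⁰ F.
U = ½CV² = ½ × 1.20×10⁻¹⁰ × (3590)² = 7.76×10⁻⁴ J.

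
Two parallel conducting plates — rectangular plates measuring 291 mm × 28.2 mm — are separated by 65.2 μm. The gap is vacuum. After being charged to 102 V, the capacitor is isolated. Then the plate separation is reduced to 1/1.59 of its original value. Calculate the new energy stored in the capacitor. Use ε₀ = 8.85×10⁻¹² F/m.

3.64 μJ

A = 291 × 28.2 mm² = 8.21×10⁻³ m².
Initially C₁ = ε₀A/d = 8.85×10⁻¹² × 8.21×10⁻³ / 6.52×10⁻⁵ = 1.11×10⁻⁹ F.
U₁ = 5.79×10⁻⁶ J.
Isolated ⇒ Q is held fixed. C₂ = 1.59 C₁ and U = Q²/(2C), so U₂/U₁ = C₁/C₂ = 0.629.
U₂ = 0.629 × 5.79×10⁻⁶ = 3.64×10⁻⁶ J.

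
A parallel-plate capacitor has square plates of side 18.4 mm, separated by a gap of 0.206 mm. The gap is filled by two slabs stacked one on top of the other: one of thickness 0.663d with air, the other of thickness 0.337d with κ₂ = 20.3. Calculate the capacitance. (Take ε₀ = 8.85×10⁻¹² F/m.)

A = (18.4 mm)² = 3.39×10⁻⁴ m².
Stacked slabs ⇒ two capacitors in series, each with the full plate area.
C₁ = κ₁ε₀A/d₁ = 1.00 × 8.85×10⁻¹² × 3.39×10⁻⁴ / 1.37×10⁻⁴ = 2.19×10⁻¹¹ F.
C₂ = κ₂ε₀A/d₂ = 20.3 × 8.85×10⁻¹² × 3.39×10⁻⁴ / 6.94×10⁻⁵ = 8.76×10⁻¹⁰ F.
C = (1/C₁ + 1/C₂)⁻¹ = 2.14×10⁻¹¹ F.

C ≈ 21.4 pF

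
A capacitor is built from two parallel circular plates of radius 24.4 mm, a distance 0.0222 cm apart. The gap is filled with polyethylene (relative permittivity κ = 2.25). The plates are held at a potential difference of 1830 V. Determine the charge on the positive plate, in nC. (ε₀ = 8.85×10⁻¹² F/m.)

A = π(24.4 mm)² = 1.87×10⁻³ m².
C = κε₀A/d = 2.25 × 8.85×10⁻¹² × 1.87×10⁻³ / 2.22×10⁻⁴ = 1.68×10⁻¹⁰ F.
Q = CV = 1.68×10⁻¹⁰ × 1830 = 3.07×10⁻⁷ C.

Q ≈ 307 nC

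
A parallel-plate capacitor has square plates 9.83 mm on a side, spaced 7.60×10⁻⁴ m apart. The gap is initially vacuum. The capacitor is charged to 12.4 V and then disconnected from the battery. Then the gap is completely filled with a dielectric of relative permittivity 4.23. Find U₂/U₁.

U₂/U₁ ≈ 0.236

Isolated ⇒ Q is held fixed.
C₂ = 4.23 C₁ and U = Q²/(2C), so U₂/U₁ = C₁/C₂ = 0.236.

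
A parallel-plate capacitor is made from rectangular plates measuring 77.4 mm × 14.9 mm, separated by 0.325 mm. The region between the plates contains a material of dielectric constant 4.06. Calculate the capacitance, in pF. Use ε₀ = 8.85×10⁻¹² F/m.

A = 77.4 × 14.9 mm² = 1.15×10⁻³ m².
C = κε₀A/d = 4.06 × 8.85×10⁻¹² × 1.15×10⁻³ / 3.25×10⁻⁴ = 1.28×10⁻¹⁰ F.

128 pF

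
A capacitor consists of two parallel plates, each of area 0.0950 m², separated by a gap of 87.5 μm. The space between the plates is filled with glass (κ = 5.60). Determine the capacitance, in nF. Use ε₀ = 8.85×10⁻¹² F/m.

C = κε₀A/d = 5.60 × 8.85×10⁻¹² × 9.50×10⁻² / 8.75×10⁻⁵ = 5.38×10⁻⁸ F.

53.8 nF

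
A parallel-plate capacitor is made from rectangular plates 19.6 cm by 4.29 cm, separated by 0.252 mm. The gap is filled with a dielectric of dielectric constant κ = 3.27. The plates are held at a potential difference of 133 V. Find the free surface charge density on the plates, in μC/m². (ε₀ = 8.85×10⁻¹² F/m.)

15.3 μC/m²

A = 19.6 × 4.29 cm² = 8.41×10⁻³ m².
C = κε₀A/d = 3.27 × 8.85×10⁻¹² × 8.41×10⁻³ / 2.52×10⁻⁴ = 9.66×10⁻¹⁰ F.
σ = Q/A = CV/A = 9.66×10⁻¹⁰ × 133 / 8.41×10⁻³ = 1.53×10⁻⁵ C/m².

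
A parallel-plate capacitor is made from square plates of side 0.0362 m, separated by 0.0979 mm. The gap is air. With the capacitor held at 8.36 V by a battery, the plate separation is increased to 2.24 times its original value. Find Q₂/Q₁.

Battery connected ⇒ V is held fixed.
C₂ = 0.446 C₁ and Q = CV, so Q₂/Q₁ = C₂/C₁ = 0.446.

0.446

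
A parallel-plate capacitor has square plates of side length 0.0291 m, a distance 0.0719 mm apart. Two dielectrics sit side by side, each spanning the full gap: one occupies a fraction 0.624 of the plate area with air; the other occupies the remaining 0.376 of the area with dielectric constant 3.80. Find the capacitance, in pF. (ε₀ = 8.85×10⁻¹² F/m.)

C ≈ 214 pF

A = (0.0291 m)² = 8.47×10⁻⁴ m².
Side-by-side slabs ⇒ two capacitors in parallel, each spanning the full gap.
C₁ = κ₁ε₀A₁/d = 1.00 × 8.85×10⁻¹² × 5.28×10⁻⁴ / 7.19×10⁻⁵ = 6.50×10⁻¹¹ F.
C₂ = κ₂ε₀A₂/d = 3.80 × 8.85×10⁻¹² × 3.18×10⁻⁴ / 7.19×10⁻⁵ = 1.49×10⁻¹⁰ F.
C = C₁ + C₂ = 2.14×10⁻¹⁰ F.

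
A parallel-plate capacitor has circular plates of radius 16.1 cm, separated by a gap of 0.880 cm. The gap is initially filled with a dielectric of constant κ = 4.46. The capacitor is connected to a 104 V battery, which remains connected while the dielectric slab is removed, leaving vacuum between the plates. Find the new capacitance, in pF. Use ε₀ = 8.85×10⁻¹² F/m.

A = π(16.1 cm)² = 8.14×10⁻² m².
Initially C₁ = κε₀A/d = 4.46 × 8.85×10⁻¹² × 8.14×10⁻² / 8.80×10⁻³ = 3.65×10⁻¹⁰ F.
C = κε₀A/d scales with κ, so C₂/C₁ = 1/κ = 1/4.46 = 0.224.
C₂ = 0.224 × 3.65×10⁻¹⁰ = 8.19×10⁻¹¹ F.

81.9 pF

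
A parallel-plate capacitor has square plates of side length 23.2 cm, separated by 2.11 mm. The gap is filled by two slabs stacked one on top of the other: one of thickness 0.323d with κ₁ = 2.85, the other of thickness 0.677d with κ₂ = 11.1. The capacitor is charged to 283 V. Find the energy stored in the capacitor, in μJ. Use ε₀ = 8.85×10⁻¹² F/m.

A = (23.2 cm)² = 5.38×10⁻² m².
Stacked slabs ⇒ two capacitors in series, each with the full plate area.
C₁ = κ₁ε₀A/d₁ = 2.85 × 8.85×10⁻¹² × 5.38×10⁻² / 6.82×10⁻⁴ = 1.99×10⁻⁹ F.
C₂ = κ₂ε₀A/d₂ = 11.1 × 8.85×10⁻¹² × 5.38×10⁻² / 1.43×10⁻³ = 3.70×10⁻⁹ F.
C = (1/C₁ + 1/C₂)⁻¹ = 1.30×10⁻⁹ F.
U = ½CV² = ½ × 1.30×10⁻⁹ × (283)² = 5.19×10⁻⁵ J.

U ≈ 51.9 μJ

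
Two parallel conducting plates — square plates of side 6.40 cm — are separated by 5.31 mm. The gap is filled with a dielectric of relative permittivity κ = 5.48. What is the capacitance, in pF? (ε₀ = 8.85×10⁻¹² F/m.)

A = (6.40 cm)² = 4.10×10⁻³ m².
C = κε₀A/d = 5.48 × 8.85×10⁻¹² × 4.10×10⁻³ / 5.31×10⁻³ = 3.74×10⁻¹¹ F.

C ≈ 37.4 pF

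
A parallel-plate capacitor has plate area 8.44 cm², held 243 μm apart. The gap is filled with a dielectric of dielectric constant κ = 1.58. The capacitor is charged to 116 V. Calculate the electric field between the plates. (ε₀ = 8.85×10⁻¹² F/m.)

E ≈ 477 V/mm

E = V/d = 116 / 2.43×10⁻⁴ = 4.77×10⁵ V/m.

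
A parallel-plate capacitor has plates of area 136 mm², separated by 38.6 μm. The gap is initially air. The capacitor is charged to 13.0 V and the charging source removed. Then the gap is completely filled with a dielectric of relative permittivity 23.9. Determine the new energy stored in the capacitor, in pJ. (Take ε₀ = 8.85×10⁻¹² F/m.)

A = 136 mm² = 1.36×10⁻⁴ m².
Initially C₁ = ε₀A/d = 8.85×10⁻¹² × 1.36×10⁻⁴ / 3.86×10⁻⁵ = 3.12×10⁻¹¹ F.
U₁ = 2.63×10⁻⁹ J.
Isolated ⇒ Q is held fixed. C₂ = 23.9 C₁ and U = Q²/(2C), so U₂/U₁ = C₁/C₂ = 0.0418.
U₂ = 0.0418 × 2.63×10⁻⁹ = 1.10×10⁻¹⁰ J.

U ≈ 110 pJ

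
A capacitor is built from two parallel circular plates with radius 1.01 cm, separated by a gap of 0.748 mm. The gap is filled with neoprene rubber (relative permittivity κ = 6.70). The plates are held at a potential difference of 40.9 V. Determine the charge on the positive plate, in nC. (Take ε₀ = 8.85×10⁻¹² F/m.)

Q ≈ 1.04 nC

A = π(1.01 cm)² = 3.20×10⁻⁴ m².
C = κε₀A/d = 6.70 × 8.85×10⁻¹² × 3.20×10⁻⁴ / 7.48×10⁻⁴ = 2.54×10⁻¹¹ F.
Q = CV = 2.54×10⁻¹¹ × 40.9 = 1.04×10⁻⁹ C.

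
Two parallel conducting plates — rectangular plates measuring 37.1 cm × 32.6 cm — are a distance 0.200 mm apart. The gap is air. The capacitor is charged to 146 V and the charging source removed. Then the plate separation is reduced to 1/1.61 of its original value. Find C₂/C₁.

1.61

C = ε₀A/d scales as 1/d, so C₂/C₁ = d₁/d₂ = 1.61.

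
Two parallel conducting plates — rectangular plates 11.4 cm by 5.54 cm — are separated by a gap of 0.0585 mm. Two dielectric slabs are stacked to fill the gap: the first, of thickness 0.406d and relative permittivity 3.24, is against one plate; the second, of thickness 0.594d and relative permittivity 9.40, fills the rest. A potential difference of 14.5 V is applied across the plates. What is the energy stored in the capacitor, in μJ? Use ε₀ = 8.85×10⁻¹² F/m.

A = 11.4 × 5.54 cm² = 6.32×10⁻³ m².
Stacked slabs ⇒ two capacitors in series, each with the full plate area.
C₁ = κ₁ε₀A/d₁ = 3.24 × 8.85×10⁻¹² × 6.32×10⁻³ / 2.38×10⁻⁵ = 7.62×10⁻⁹ F.
C₂ = κ₂ε₀A/d₂ = 9.40 × 8.85×10⁻¹² × 6.32×10⁻³ / 3.47×10⁻⁵ = 1.51×10⁻⁸ F.
C = (1/C₁ + 1/C₂)⁻¹ = 5.07×10⁻⁹ F.
U = ½CV² = ½ × 5.07×10⁻⁹ × (14.5)² = 5.33×10⁻⁷ J.

U ≈ 0.533 μJ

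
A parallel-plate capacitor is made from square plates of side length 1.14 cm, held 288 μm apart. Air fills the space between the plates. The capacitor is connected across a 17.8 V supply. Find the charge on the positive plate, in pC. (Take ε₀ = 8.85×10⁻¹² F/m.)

Q ≈ 71.1 pC

A = (1.14 cm)² = 1.30×10⁻⁴ m².
C = ε₀A/d = 8.85×10⁻¹² × 1.30×10⁻⁴ / 2.88×10⁻⁴ = 3.99×10⁻¹² F.
Q = CV = 3.99×10⁻¹² × 17.8 = 7.11×10⁻¹¹ C.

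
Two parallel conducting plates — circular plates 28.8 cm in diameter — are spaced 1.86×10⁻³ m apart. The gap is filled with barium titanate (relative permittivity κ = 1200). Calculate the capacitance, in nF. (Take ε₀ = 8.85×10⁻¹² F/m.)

C ≈ 372 nF

A = π(28.8/2 cm)² = 6.51×10⁻² m².
C = κε₀A/d = 1200 × 8.85×10⁻¹² × 6.51×10⁻² / 1.86×10⁻³ = 3.72×10⁻⁷ F.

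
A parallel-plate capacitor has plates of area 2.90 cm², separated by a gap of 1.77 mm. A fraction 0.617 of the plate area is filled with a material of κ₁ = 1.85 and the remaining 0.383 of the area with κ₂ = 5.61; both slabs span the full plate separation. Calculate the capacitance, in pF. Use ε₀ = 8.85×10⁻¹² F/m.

A = 2.90 cm² = 2.90×10⁻⁴ m².
Side-by-side slabs ⇒ two capacitors in parallel, each spanning the full gap.
C₁ = κ₁ε₀A₁/d = 1.85 × 8.85×10⁻¹² × 1.79×10⁻⁴ / 1.77×10⁻³ = 1.66×10⁻¹² F.
C₂ = κ₂ε₀A₂/d = 5.61 × 8.85×10⁻¹² × 1.11×10⁻⁴ / 1.77×10⁻³ = 3.12×10⁻¹² F.
C = C₁ + C₂ = 4.77×10⁻¹² F.

4.77 pF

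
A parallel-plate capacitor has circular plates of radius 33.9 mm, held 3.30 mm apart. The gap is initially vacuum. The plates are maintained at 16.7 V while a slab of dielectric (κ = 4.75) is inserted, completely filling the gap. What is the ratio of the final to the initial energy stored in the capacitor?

Battery connected ⇒ V is held fixed.
C₂ = 4.75 C₁ and U = ½CV², so U₂/U₁ = C₂/C₁ = 4.75.

U₂/U₁ ≈ 4.75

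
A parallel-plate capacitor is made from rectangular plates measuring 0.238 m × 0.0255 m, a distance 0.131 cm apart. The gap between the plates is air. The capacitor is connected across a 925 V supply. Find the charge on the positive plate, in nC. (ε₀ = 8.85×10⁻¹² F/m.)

37.9 nC

A = 0.238 × 0.0255 m² = 6.07×10⁻³ m².
C = ε₀A/d = 8.85×10⁻¹² × 6.07×10⁻³ / 1.31×10⁻³ = 4.10×10⁻¹¹ F.
Q = CV = 4.10×10⁻¹¹ × 925 = 3.79×10⁻⁸ C.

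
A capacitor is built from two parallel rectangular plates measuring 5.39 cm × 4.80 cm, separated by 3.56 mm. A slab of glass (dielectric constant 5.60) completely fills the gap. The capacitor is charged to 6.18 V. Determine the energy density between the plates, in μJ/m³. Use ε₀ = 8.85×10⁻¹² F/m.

E = V/d = 6.18 / 3.56×10⁻³ = 1.74×10³ V/m.
u = ½κε₀E² = ½ × 5.60 × 8.85×10⁻¹² × (1.74×10³)² = 7.47×10⁻⁵ J/m³.

u ≈ 74.7 μJ/m³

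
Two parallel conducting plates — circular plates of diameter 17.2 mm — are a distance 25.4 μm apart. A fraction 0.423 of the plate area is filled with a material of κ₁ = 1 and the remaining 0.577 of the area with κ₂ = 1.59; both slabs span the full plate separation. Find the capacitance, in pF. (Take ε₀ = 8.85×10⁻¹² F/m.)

109 pF

A = π(17.2/2 mm)² = 2.32×10⁻⁴ m².
Side-by-side slabs ⇒ two capacitors in parallel, each spanning the full gap.
C₁ = κ₁ε₀A₁/d = 1.00 × 8.85×10⁻¹² × 9.83×10⁻⁵ / 2.54×10⁻⁵ = 3.42×10⁻¹¹ F.
C₂ = κ₂ε₀A₂/d = 1.59 × 8.85×10⁻¹² × 1.34×10⁻⁴ / 2.54×10⁻⁵ = 7.43×10⁻¹¹ F.
C = C₁ + C₂ = 1.09×10⁻¹⁰ F.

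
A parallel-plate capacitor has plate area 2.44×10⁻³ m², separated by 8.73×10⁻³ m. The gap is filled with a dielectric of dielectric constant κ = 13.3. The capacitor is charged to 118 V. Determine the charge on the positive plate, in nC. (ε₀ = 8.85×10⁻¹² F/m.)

Q ≈ 3.88 nC

C = κε₀A/d = 13.3 × 8.85×10⁻¹² × 2.44×10⁻³ / 8.73×10⁻³ = 3.29×10⁻¹¹ F.
Q = CV = 3.29×10⁻¹¹ × 118 = 3.88×10⁻⁹ C.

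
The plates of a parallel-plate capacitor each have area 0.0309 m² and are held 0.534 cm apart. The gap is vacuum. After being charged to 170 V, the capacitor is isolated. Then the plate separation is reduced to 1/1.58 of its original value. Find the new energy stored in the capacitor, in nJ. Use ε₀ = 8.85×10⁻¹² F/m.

Initially C₁ = ε₀A/d = 8.85×10⁻¹² × 3.09×10⁻² / 5.34×10⁻³ = 5.12×10⁻¹¹ F.
U₁ = 7.40×10⁻⁷ J.
Isolated ⇒ Q is held fixed. C₂ = 1.58 C₁ and U = Q²/(2C), so U₂/U₁ = C₁/C₂ = 0.633.
U₂ = 0.633 × 7.40×10⁻⁷ = 4.68×10⁻⁷ J.

U ≈ 468 nJ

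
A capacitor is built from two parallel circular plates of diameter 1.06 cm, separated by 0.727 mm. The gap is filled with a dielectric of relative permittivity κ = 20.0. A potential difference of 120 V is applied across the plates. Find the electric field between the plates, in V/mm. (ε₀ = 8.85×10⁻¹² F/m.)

E = V/d = 120 / 7.27×10⁻⁴ = 1.65×10⁵ V/m.

165 V/mm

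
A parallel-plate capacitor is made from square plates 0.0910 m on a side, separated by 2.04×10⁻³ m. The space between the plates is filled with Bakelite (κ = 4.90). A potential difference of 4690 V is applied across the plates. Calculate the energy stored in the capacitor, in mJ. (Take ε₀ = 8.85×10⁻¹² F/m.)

1.94 mJ

A = (0.0910 m)² = 8.28×10⁻³ m².
C = κε₀A/d = 4.90 × 8.85×10⁻¹² × 8.28×10⁻³ / 2.04×10⁻³ = 1.76×10⁻¹⁰ F.
U = ½CV² = ½ × 1.76×10⁻¹⁰ × (4690)² = 1.94×10⁻³ J.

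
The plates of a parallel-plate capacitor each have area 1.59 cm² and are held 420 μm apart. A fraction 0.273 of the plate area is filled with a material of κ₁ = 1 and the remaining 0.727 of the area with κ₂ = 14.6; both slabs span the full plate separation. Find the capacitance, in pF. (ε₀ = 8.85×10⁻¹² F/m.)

A = 1.59 cm² = 1.59×10⁻⁴ m².
Side-by-side slabs ⇒ two capacitors in parallel, each spanning the full gap.
C₁ = κ₁ε₀A₁/d = 1.00 × 8.85×10⁻¹² × 4.34×10⁻⁵ / 4.20×10⁻⁴ = 9.15×10⁻¹³ F.
C₂ = κ₂ε₀A₂/d = 14.6 × 8.85×10⁻¹² × 1.16×10⁻⁴ / 4.20×10⁻⁴ = 3.56×10⁻¹¹ F.
C = C₁ + C₂ = 3.65×10⁻¹¹ F.

C ≈ 36.5 pF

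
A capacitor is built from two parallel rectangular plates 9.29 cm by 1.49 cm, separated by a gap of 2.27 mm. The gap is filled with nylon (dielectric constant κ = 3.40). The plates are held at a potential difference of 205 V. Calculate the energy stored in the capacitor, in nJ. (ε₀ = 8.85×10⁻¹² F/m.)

A = 9.29 × 1.49 cm² = 1.38×10⁻³ m².
C = κε₀A/d = 3.40 × 8.85×10⁻¹² × 1.38×10⁻³ / 2.27×10⁻³ = 1.83×10⁻¹¹ F.
U = ½CV² = ½ × 1.83×10⁻¹¹ × (205)² = 3.86×10⁻⁷ J.

U ≈ 386 nJ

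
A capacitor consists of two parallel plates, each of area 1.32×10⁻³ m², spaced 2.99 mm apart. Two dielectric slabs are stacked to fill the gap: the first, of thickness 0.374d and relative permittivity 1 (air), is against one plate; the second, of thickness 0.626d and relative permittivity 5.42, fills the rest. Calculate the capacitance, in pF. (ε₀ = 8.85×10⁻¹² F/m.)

Stacked slabs ⇒ two capacitors in series, each with the full plate area.
C₁ = κ₁ε₀A/d₁ = 1.00 × 8.85×10⁻¹² × 1.32×10⁻³ / 1.12×10⁻³ = 1.04×10⁻¹¹ F.
C₂ = κ₂ε₀A/d₂ = 5.42 × 8.85×10⁻¹² × 1.32×10⁻³ / 1.87×10⁻³ = 3.38×10⁻¹¹ F.
C = (1/C₁ + 1/C₂)⁻¹ = 7.98×10⁻¹² F.

C ≈ 7.98 pF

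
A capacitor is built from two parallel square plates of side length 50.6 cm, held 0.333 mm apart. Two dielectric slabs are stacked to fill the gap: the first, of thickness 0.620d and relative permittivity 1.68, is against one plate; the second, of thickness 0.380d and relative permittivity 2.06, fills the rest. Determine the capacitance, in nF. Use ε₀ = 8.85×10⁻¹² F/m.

A = (50.6 cm)² = 0.256 m².
Stacked slabs ⇒ two capacitors in series, each with the full plate area.
C₁ = κ₁ε₀A/d₁ = 1.68 × 8.85×10⁻¹² × 0.256 / 2.06×10⁻⁴ = 1.84×10⁻⁸ F.
C₂ = κ₂ε₀A/d₂ = 2.06 × 8.85×10⁻¹² × 0.256 / 1.27×10⁻⁴ = 3.69×10⁻⁸ F.
C = (1/C₁ + 1/C₂)⁻¹ = 1.23×10⁻⁸ F.

12.3 nF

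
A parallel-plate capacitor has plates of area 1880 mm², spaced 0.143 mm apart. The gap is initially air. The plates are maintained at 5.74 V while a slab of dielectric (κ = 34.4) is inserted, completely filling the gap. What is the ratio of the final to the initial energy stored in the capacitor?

U₂/U₁ ≈ 34.4

Battery connected ⇒ V is held fixed.
C₂ = 34.4 C₁ and U = ½CV², so U₂/U₁ = C₂/C₁ = 34.4.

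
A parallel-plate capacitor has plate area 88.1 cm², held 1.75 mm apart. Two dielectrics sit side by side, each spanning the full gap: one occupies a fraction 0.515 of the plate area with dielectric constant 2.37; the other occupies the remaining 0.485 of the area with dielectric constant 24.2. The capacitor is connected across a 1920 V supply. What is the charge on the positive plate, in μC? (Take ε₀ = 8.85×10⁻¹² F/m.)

A = 88.1 cm² = 8.81×10⁻³ m².
Side-by-side slabs ⇒ two capacitors in parallel, each spanning the full gap.
C₁ = κ₁ε₀A₁/d = 2.37 × 8.85×10⁻¹² × 4.54×10⁻³ / 1.75×10⁻³ = 5.44×10⁻¹¹ F.
C₂ = κ₂ε₀A₂/d = 24.2 × 8.85×10⁻¹² × 4.27×10⁻³ / 1.75×10⁻³ = 5.23×10⁻¹⁰ F.
C = C₁ + C₂ = 5.77×10⁻¹⁰ F.
Q = CV = 5.77×10⁻¹⁰ × 1920 = 1.11×10⁻⁶ C.

1.11 μC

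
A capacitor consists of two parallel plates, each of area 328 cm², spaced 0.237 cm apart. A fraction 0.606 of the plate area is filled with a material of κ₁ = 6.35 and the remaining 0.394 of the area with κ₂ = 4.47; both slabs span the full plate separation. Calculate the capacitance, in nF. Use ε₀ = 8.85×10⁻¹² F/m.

0.687 nF

A = 328 cm² = 3.28×10⁻² m².
Side-by-side slabs ⇒ two capacitors in parallel, each spanning the full gap.
C₁ = κ₁ε₀A₁/d = 6.35 × 8.85×10⁻¹² × 1.99×10⁻² / 2.37×10⁻³ = 4.71×10⁻¹⁰ F.
C₂ = κ₂ε₀A₂/d = 4.47 × 8.85×10⁻¹² × 1.29×10⁻² / 2.37×10⁻³ = 2.16×10⁻¹⁰ F.
C = C₁ + C₂ = 6.87×10⁻¹⁰ F.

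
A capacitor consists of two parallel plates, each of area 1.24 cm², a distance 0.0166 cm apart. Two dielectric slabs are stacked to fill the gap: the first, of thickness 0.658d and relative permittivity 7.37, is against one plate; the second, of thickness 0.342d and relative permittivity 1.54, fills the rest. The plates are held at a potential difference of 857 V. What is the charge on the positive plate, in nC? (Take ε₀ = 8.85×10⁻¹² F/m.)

Q ≈ 18.2 nC

A = 1.24 cm² = 1.24×10⁻⁴ m².
Stacked slabs ⇒ two capacitors in series, each with the full plate area.
C₁ = κ₁ε₀A/d₁ = 7.37 × 8.85×10⁻¹² × 1.24×10⁻⁴ / 1.09×10⁻⁴ = 7.40×10⁻¹¹ F.
C₂ = κ₂ε₀A/d₂ = 1.54 × 8.85×10⁻¹² × 1.24×10⁻⁴ / 5.68×10⁻⁵ = 2.98×10⁻¹¹ F.
C = (1/C₁ + 1/C₂)⁻¹ = 2.12×10⁻¹¹ F.
Q = CV = 2.12×10⁻¹¹ × 857 = 1.82×10⁻⁸ C.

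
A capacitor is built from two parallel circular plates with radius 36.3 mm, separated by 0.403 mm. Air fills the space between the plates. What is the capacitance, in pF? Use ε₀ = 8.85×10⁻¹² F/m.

90.9 pF

A = π(36.3 mm)² = 4.14×10⁻³ m².
C = ε₀A/d = 8.85×10⁻¹² × 4.14×10⁻³ / 4.03×10⁻⁴ = 9.09×10⁻¹¹ F.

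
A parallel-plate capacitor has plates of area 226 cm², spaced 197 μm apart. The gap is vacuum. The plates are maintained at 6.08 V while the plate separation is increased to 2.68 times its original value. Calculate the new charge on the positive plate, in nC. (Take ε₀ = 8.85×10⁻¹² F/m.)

A = 226 cm² = 2.26×10⁻² m².
Initially C₁ = ε₀A/d = 8.85×10⁻¹² × 2.26×10⁻² / 1.97×10⁻⁴ = 1.02×10⁻⁹ F.
Q₁ = 6.17×10⁻⁹ C.
Battery connected ⇒ V is held fixed. C₂ = 0.373 C₁ and Q = CV, so Q₂/Q₁ = C₂/C₁ = 0.373.
Q₂ = 0.373 × 6.17×10⁻⁹ = 2.30×10⁻⁹ C.

2.30 nC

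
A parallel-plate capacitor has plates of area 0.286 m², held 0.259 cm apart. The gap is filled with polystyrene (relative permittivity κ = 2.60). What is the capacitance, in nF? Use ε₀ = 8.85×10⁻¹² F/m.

C ≈ 2.54 nF

C = κε₀A/d = 2.60 × 8.85×10⁻¹² × 0.286 / 2.59×10⁻³ = 2.54×10⁻⁹ F.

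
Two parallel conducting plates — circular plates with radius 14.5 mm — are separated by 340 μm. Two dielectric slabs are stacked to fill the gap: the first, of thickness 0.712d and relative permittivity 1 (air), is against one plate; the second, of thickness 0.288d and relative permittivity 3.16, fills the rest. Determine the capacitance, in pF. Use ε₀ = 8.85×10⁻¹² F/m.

21.4 pF

A = π(14.5 mm)² = 6.61×10⁻⁴ m².
Stacked slabs ⇒ two capacitors in series, each with the full plate area.
C₁ = κ₁ε₀A/d₁ = 1.00 × 8.85×10⁻¹² × 6.61×10⁻⁴ / 2.42×10⁻⁴ = 2.41×10⁻¹¹ F.
C₂ = κ₂ε₀A/d₂ = 3.16 × 8.85×10⁻¹² × 6.61×10⁻⁴ / 9.79×10⁻⁵ = 1.89×10⁻¹⁰ F.
C = (1/C₁ + 1/C₂)⁻¹ = 2.14×10⁻¹¹ F.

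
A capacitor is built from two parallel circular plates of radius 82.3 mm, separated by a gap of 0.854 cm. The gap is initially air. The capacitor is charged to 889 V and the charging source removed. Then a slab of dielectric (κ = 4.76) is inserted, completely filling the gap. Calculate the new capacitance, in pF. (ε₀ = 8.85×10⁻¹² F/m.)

A = π(82.3 mm)² = 2.13×10⁻² m².
Initially C₁ = ε₀A/d = 8.85×10⁻¹² × 2.13×10⁻² / 8.54×10⁻³ = 2.21×10⁻¹¹ F.
C = κε₀A/d scales with κ, so C₂/C₁ = κ = 4.76.
C₂ = 4.76 × 2.21×10⁻¹¹ = 1.05×10⁻¹⁰ F.

105 pF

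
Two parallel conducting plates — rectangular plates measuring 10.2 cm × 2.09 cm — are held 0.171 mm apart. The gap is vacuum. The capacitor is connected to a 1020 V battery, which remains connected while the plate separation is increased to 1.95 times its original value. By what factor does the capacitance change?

C = ε₀A/d scales as 1/d, so C₂/C₁ = d₁/d₂ = 1/1.95 = 0.513.

0.513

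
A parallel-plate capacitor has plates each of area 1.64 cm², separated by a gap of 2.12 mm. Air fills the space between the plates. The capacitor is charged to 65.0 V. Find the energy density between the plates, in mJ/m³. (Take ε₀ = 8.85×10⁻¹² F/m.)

E = V/d = 65.0 / 2.12×10⁻³ = 3.07×10⁴ V/m.
u = ½ε₀E² = ½ × 8.85×10⁻¹² × (3.07×10⁴)² = 4.16×10⁻³ J/m³.

u ≈ 4.16 mJ/m³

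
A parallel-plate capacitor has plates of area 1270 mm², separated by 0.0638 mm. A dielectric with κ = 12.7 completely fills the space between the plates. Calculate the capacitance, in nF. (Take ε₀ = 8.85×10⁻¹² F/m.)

A = 1270 mm² = 1.27×10⁻³ m².
C = κε₀A/d = 12.7 × 8.85×10⁻¹² × 1.27×10⁻³ / 6.38×10⁻⁵ = 2.24×10⁻⁹ F.

2.24 nF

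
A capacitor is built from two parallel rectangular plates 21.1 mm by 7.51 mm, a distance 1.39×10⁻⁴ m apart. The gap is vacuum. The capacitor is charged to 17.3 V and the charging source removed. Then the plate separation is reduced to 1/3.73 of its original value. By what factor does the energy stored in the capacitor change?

Isolated ⇒ Q is held fixed.
C₂ = 3.73 C₁ and U = Q²/(2C), so U₂/U₁ = C₁/C₂ = 0.268.

U₂/U₁ ≈ 0.268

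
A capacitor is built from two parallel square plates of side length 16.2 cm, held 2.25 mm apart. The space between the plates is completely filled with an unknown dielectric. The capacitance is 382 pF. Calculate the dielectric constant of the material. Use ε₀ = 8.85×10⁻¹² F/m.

3.70

A = (16.2 cm)² = 2.62×10⁻² m².
κ = Cd/(ε₀A) = 3.82×10⁻¹⁰ × 2.25×10⁻³ / (8.85×10⁻¹² × 2.62×10⁻²) = 3.70.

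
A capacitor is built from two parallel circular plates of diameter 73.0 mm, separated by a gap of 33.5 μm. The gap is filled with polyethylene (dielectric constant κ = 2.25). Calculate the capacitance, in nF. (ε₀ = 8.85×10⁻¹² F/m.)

A = π(73.0/2 mm)² = 4.19×10⁻³ m².
C = κε₀A/d = 2.25 × 8.85×10⁻¹² × 4.19×10⁻³ / 3.35×10⁻⁵ = 2.49×10⁻⁹ F.

C ≈ 2.49 nF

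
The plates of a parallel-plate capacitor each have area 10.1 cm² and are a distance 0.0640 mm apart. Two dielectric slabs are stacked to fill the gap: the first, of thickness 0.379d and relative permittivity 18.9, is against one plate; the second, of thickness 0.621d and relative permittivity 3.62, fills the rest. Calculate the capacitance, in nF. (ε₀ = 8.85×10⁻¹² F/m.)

A = 10.1 cm² = 1.01×10⁻³ m².
Stacked slabs ⇒ two capacitors in series, each with the full plate area.
C₁ = κ₁ε₀A/d₁ = 18.9 × 8.85×10⁻¹² × 1.01×10⁻³ / 2.43×10⁻⁵ = 6.96×10⁻⁹ F.
C₂ = κ₂ε₀A/d₂ = 3.62 × 8.85×10⁻¹² × 1.01×10⁻³ / 3.97×10⁻⁵ = 8.14×10⁻¹⁰ F.
C = (1/C₁ + 1/C₂)⁻¹ = 7.29×10⁻¹⁰ F.

0.729 nF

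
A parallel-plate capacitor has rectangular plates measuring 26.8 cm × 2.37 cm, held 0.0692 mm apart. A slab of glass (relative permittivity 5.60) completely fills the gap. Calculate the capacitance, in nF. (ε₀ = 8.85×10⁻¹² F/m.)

A = 26.8 × 2.37 cm² = 6.35×10⁻³ m².
C = κε₀A/d = 5.60 × 8.85×10⁻¹² × 6.35×10⁻³ / 6.92×10⁻⁵ = 4.55×10⁻⁹ F.

4.55 nF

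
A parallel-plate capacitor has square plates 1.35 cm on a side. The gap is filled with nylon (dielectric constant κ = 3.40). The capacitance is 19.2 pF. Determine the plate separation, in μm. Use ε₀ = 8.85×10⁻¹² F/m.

d ≈ 286 μm

A = (1.35 cm)² = 1.82×10⁻⁴ m².
d = κε₀A/C = 3.40 × 8.85×10⁻¹² × 1.82×10⁻⁴ / 1.92×10⁻¹¹ = 2.86×10⁻⁴ m.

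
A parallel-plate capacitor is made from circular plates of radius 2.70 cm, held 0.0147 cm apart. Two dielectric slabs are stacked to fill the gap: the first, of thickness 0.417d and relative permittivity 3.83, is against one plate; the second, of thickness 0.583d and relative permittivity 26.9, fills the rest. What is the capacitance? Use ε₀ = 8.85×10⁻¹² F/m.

C ≈ 1.06 nF

A = π(2.70 cm)² = 2.29×10⁻³ m².
Stacked slabs ⇒ two capacitors in series, each with the full plate area.
C₁ = κ₁ε₀A/d₁ = 3.83 × 8.85×10⁻¹² × 2.29×10⁻³ / 6.13×10⁻⁵ = 1.27×10⁻⁹ F.
C₂ = κ₂ε₀A/d₂ = 26.9 × 8.85×10⁻¹² × 2.29×10⁻³ / 8.57×10⁻⁵ = 6.36×10⁻⁹ F.
C = (1/C₁ + 1/C₂)⁻¹ = 1.06×10⁻⁹ F.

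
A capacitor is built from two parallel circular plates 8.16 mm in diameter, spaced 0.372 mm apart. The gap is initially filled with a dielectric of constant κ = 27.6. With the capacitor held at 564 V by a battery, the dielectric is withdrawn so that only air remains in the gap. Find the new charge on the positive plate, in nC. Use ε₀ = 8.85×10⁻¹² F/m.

0.702 nC

A = π(8.16/2 mm)² = 5.23×10⁻⁵ m².
Initially C₁ = κε₀A/d = 27.6 × 8.85×10⁻¹² × 5.23×10⁻⁵ / 3.72×10⁻⁴ = 3.43×10⁻¹¹ F.
Q₁ = 1.94×10⁻⁸ C.
Battery connected ⇒ V is held fixed. C₂ = 0.0362 C₁ and Q = CV, so Q₂/Q₁ = C₂/C₁ = 0.0362.
Q₂ = 0.0362 × 1.94×10⁻⁸ = 7.02×10⁻¹⁰ C.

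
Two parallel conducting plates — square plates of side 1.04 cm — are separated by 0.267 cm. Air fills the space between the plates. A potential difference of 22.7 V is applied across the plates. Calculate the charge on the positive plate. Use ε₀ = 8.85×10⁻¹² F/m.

A = (1.04 cm)² = 1.08×10⁻⁴ m².
C = ε₀A/d = 8.85×10⁻¹² × 1.08×10⁻⁴ / 2.67×10⁻³ = 3.59×10⁻¹³ F.
Q = CV = 3.59×10⁻¹³ × 22.7 = 8.14×10⁻¹² C.

8.14 pC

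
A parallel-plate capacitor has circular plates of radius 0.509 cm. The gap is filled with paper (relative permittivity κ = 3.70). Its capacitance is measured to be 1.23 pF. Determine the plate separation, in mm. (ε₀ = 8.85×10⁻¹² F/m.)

d ≈ 2.17 mm

A = π(0.509 cm)² = 8.14×10⁻⁵ m².
d = κε₀A/C = 3.70 × 8.85×10⁻¹² × 8.14×10⁻⁵ / 1.23×10⁻¹² = 2.17×10⁻³ m.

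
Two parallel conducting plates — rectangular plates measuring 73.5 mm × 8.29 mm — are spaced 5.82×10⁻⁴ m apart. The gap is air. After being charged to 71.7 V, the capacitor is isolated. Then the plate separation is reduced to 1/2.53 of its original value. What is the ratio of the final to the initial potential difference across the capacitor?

0.395

Isolated ⇒ Q is held fixed.
C₂ = 2.53 C₁ and V = Q/C, so V₂/V₁ = C₁/C₂ = 0.395.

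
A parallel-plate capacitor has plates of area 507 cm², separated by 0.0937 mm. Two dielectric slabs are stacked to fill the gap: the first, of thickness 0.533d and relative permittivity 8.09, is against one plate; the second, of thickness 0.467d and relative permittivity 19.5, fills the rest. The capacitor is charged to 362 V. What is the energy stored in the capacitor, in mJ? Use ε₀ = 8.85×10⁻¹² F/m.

3.49 mJ

A = 507 cm² = 5.07×10⁻² m².
Stacked slabs ⇒ two capacitors in series, each with the full plate area.
C₁ = κ₁ε₀A/d₁ = 8.09 × 8.85×10⁻¹² × 5.07×10⁻² / 4.99×10⁻⁵ = 7.27×10⁻⁸ F.
C₂ = κ₂ε₀A/d₂ = 19.5 × 8.85×10⁻¹² × 5.07×10⁻² / 4.38×10⁻⁵ = 2.00×10⁻⁷ F.
C = (1/C₁ + 1/C₂)⁻¹ = 5.33×10⁻⁸ F.
U = ½CV² = ½ × 5.33×10⁻⁸ × (362)² = 3.49×10⁻³ J.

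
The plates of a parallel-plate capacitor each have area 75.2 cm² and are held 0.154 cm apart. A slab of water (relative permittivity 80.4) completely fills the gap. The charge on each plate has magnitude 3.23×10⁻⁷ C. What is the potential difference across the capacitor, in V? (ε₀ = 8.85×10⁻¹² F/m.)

A = 75.2 cm² = 7.52×10⁻³ m².
C = κε₀A/d = 80.4 × 8.85×10⁻¹² × 7.52×10⁻³ / 1.54×10⁻³ = 3.47×10⁻⁹ F.
V = Q/C = 3.23×10⁻⁷ / 3.47×10⁻⁹ = 93.0 V.

93.0 V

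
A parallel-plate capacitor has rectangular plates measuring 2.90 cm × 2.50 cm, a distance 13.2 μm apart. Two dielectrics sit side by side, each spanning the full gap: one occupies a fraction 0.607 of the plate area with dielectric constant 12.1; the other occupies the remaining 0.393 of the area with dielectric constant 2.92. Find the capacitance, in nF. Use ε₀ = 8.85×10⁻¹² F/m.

A = 2.90 × 2.50 cm² = 7.25×10⁻⁴ m².
Side-by-side slabs ⇒ two capacitors in parallel, each spanning the full gap.
C₁ = κ₁ε₀A₁/d = 12.1 × 8.85×10⁻¹² × 4.40×10⁻⁴ / 1.32×10⁻⁵ = 3.57×10⁻⁹ F.
C₂ = κ₂ε₀A₂/d = 2.92 × 8.85×10⁻¹² × 2.85×10⁻⁴ / 1.32×10⁻⁵ = 5.58×10⁻¹⁰ F.
C = C₁ + C₂ = 4.13×10⁻⁹ F.

4.13 nF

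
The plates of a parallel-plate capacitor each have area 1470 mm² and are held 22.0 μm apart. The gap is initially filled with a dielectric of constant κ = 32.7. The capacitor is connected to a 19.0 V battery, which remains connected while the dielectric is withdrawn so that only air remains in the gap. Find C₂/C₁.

C₂/C₁ ≈ 0.0306

C = κε₀A/d scales with κ, so C₂/C₁ = 1/κ = 1/32.7 = 0.0306.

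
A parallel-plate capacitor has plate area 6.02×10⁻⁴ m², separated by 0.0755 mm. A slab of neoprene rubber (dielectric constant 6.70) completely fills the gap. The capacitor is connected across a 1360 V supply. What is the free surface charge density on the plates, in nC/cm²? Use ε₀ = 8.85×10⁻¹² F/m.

σ ≈ 107 nC/cm²

C = κε₀A/d = 6.70 × 8.85×10⁻¹² × 6.02×10⁻⁴ / 7.55×10⁻⁵ = 4.73×10⁻¹⁰ F.
σ = Q/A = CV/A = 4.73×10⁻¹⁰ × 1360 / 6.02×10⁻⁴ = 1.07×10⁻³ C/m².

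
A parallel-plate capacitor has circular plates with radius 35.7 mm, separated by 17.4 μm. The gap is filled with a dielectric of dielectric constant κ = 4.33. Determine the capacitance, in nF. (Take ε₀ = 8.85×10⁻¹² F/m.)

C ≈ 8.82 nF

A = π(35.7 mm)² = 4.00×10⁻³ m².
C = κε₀A/d = 4.33 × 8.85×10⁻¹² × 4.00×10⁻³ / 1.74×10⁻⁵ = 8.82×10⁻⁹ F.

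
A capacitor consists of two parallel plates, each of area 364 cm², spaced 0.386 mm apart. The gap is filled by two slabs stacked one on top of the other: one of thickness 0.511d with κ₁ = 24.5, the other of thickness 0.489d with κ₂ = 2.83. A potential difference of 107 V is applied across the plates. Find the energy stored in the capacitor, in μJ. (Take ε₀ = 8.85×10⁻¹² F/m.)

24.7 μJ

A = 364 cm² = 3.64×10⁻² m².
Stacked slabs ⇒ two capacitors in series, each with the full plate area.
C₁ = κ₁ε₀A/d₁ = 24.5 × 8.85×10⁻¹² × 3.64×10⁻² / 1.97×10⁻⁴ = 4.00×10⁻⁸ F.
C₂ = κ₂ε₀A/d₂ = 2.83 × 8.85×10⁻¹² × 3.64×10⁻² / 1.89×10⁻⁴ = 4.83×10⁻⁹ F.
C = (1/C₁ + 1/C₂)⁻¹ = 4.31×10⁻⁹ F.
U = ½CV² = ½ × 4.31×10⁻⁹ × (107)² = 2.47×10⁻⁵ J.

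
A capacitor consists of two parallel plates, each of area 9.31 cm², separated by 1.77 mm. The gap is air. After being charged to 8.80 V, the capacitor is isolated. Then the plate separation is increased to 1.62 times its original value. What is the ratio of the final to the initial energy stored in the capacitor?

1.62

Isolated ⇒ Q is held fixed.
C₂ = 0.617 C₁ and U = Q²/(2C), so U₂/U₁ = C₁/C₂ = 1.62.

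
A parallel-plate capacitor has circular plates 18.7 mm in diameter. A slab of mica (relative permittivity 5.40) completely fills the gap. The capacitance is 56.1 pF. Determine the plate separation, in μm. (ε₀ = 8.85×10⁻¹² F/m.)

A = π(18.7/2 mm)² = 2.75×10⁻⁴ m².
d = κε₀A/C = 5.40 × 8.85×10⁻¹² × 2.75×10⁻⁴ / 5.61×10⁻¹¹ = 2.34×10⁻⁴ m.

d ≈ 234 μm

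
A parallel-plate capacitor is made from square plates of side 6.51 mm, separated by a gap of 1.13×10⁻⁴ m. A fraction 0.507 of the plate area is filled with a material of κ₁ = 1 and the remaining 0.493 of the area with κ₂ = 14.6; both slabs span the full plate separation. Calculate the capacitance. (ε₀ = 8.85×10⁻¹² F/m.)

A = (6.51 mm)² = 4.24×10⁻⁵ m².
Side-by-side slabs ⇒ two capacitors in parallel, each spanning the full gap.
C₁ = κ₁ε₀A₁/d = 1.00 × 8.85×10⁻¹² × 2.15×10⁻⁵ / 1.13×10⁻⁴ = 1.68×10⁻¹² F.
C₂ = κ₂ε₀A₂/d = 14.6 × 8.85×10⁻¹² × 2.09×10⁻⁵ / 1.13×10⁻⁴ = 2.39×10⁻¹¹ F.
C = C₁ + C₂ = 2.56×10⁻¹¹ F.

25.6 pF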